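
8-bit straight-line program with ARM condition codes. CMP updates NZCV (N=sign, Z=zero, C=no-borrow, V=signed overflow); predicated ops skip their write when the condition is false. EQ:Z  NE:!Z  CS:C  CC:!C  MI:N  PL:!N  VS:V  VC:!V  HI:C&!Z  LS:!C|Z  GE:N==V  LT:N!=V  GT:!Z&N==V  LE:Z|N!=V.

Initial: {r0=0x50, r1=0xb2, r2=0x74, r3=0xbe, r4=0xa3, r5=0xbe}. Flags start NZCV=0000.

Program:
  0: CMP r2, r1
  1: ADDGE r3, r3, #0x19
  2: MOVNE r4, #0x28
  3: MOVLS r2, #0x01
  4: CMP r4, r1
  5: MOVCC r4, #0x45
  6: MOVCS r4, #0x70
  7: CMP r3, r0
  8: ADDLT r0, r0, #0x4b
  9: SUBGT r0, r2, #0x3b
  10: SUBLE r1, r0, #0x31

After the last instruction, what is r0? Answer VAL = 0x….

VAL = 0x9b

0: ✓ CMP  NZCV=1001
1: ✓ ADDGE  r3←0xd7
2: ✓ MOVNE  r4←0x28
3: ✓ MOVLS  r2←0x01
4: ✓ CMP  NZCV=0000
5: ✓ MOVCC  r4←0x45
6: · MOVCS
7: ✓ CMP  NZCV=1010
8: ✓ ADDLT  r0←0x9b
9: · SUBGT
10: ✓ SUBLE  r1←0x6a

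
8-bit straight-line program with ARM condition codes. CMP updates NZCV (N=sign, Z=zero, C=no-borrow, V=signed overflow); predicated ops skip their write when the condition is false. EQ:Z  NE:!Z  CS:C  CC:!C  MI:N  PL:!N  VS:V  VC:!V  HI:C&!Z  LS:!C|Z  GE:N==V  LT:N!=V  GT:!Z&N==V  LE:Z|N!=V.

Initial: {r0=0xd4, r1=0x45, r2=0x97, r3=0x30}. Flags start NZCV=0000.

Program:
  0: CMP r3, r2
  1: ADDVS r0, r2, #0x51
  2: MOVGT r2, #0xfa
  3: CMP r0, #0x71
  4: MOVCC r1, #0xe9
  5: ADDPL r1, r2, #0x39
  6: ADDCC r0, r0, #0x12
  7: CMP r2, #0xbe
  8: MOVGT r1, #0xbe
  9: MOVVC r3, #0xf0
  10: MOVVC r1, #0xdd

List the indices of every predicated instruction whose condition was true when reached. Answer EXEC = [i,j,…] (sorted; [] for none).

EXEC = [1,2,5,8,9,10]

0: ✓ CMP  NZCV=1001
1: ✓ ADDVS  r0←0xe8
2: ✓ MOVGT  r2←0xfa
3: ✓ CMP  NZCV=0011
4: · MOVCC
5: ✓ ADDPL  r1←0x33
6: · ADDCC
7: ✓ CMP  NZCV=0010
8: ✓ MOVGT  r1←0xbe
9: ✓ MOVVC  r3←0xf0
10: ✓ MOVVC  r1←0xdd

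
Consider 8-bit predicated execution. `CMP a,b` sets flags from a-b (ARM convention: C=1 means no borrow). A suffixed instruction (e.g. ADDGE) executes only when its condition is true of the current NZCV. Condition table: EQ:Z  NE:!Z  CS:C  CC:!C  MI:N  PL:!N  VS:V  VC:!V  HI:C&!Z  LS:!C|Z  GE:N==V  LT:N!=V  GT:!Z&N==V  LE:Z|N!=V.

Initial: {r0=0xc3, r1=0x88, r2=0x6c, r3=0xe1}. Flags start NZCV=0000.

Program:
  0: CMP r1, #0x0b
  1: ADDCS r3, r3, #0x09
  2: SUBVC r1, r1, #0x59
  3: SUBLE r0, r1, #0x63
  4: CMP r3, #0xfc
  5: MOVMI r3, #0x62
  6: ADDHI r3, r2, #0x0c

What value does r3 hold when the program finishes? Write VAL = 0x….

VAL = 0x62

[0] flags=0011 → (cmp)
[1] flags=0011 CS?T → r3=0xea
[2] flags=0011 VC?F → skip
[3] flags=0011 LE?T → r0=0x25
[4] flags=1000 → (cmp)
[5] flags=1000 MI?T → r3=0x62
[6] flags=1000 HI?F → skip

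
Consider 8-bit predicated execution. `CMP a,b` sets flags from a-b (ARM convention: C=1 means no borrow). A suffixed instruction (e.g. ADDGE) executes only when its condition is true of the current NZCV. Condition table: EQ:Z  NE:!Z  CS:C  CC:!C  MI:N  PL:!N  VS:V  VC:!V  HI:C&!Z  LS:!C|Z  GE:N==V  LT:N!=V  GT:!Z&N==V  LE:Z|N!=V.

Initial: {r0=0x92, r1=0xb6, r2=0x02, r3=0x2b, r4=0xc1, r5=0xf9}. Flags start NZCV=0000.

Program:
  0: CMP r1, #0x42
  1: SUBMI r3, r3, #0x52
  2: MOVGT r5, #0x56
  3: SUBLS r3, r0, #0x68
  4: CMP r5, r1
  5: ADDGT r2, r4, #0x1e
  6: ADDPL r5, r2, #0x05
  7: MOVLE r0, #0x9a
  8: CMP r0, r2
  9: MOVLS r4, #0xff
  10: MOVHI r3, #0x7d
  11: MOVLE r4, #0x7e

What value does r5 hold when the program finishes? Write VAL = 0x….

[0] flags=0011 → (cmp)
[1] flags=0011 MI?F → skip
[2] flags=0011 GT?F → skip
[3] flags=0011 LS?F → skip
[4] flags=0010 → (cmp)
[5] flags=0010 GT?T → r2=0xdf
[6] flags=0010 PL?T → r5=0xe4
[7] flags=0010 LE?F → skip
[8] flags=1000 → (cmp)
[9] flags=1000 LS?T → r4=0xff
[10] flags=1000 HI?F → skip
[11] flags=1000 LE?T → r4=0x7e

VAL = 0xe4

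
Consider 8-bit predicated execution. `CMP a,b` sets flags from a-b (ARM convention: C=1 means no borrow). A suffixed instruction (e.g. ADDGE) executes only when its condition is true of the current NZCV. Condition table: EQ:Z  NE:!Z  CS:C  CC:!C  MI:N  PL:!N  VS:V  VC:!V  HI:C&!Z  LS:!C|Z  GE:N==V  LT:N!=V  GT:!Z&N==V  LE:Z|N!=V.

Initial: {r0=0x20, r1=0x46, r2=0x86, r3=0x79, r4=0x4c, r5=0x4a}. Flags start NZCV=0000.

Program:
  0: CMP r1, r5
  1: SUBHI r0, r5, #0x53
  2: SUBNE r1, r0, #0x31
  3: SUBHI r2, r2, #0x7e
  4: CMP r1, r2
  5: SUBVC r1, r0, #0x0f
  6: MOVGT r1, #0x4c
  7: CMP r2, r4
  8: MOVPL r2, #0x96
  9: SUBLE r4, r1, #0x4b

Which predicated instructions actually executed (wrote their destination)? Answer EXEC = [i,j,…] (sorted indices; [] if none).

EXEC = [2,5,6,8,9]

[0] flags=1000 → (cmp)
[1] flags=1000 HI?F → skip
[2] flags=1000 NE?T → r1=0xef
[3] flags=1000 HI?F → skip
[4] flags=0010 → (cmp)
[5] flags=0010 VC?T → r1=0x11
[6] flags=0010 GT?T → r1=0x4c
[7] flags=0011 → (cmp)
[8] flags=0011 PL?T → r2=0x96
[9] flags=0011 LE?T → r4=0x01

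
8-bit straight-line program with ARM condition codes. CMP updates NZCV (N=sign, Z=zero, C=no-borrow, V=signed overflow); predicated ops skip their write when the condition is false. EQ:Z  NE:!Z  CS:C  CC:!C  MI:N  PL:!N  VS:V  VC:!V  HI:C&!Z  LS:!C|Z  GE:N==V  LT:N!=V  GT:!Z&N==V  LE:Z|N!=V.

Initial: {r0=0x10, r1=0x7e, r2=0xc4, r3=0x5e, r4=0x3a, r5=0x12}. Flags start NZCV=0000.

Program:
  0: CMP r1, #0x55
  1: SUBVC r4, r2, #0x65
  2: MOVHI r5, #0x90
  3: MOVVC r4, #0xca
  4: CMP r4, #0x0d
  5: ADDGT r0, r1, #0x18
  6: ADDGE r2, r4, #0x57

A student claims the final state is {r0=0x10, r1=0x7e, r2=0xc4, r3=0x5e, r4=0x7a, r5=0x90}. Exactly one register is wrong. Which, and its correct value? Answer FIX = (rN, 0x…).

0: ✓ CMP  NZCV=0010
1: ✓ SUBVC  r4←0x5f
2: ✓ MOVHI  r5←0x90
3: ✓ MOVVC  r4←0xca
4: ✓ CMP  NZCV=1010
5: · ADDGT
6: · ADDGE

FIX = (r4, 0xca)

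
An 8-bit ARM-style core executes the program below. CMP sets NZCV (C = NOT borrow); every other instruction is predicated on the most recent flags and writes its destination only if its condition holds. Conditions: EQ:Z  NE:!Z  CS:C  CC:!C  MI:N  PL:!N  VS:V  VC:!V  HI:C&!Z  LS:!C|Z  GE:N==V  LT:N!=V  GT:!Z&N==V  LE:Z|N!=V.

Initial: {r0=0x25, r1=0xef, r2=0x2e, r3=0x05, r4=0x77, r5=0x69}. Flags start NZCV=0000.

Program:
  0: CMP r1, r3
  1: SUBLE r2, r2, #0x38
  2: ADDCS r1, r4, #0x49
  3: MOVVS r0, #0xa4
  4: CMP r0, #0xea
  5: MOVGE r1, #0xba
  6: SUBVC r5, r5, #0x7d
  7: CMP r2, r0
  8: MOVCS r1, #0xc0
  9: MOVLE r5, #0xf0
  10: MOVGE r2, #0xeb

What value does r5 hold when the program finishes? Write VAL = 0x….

VAL = 0xf0

0: ✓ CMP  NZCV=1010
1: ✓ SUBLE  r2←0xf6
2: ✓ ADDCS  r1←0xc0
3: · MOVVS
4: ✓ CMP  NZCV=0000
5: ✓ MOVGE  r1←0xba
6: ✓ SUBVC  r5←0xec
7: ✓ CMP  NZCV=1010
8: ✓ MOVCS  r1←0xc0
9: ✓ MOVLE  r5←0xf0
10: · MOVGE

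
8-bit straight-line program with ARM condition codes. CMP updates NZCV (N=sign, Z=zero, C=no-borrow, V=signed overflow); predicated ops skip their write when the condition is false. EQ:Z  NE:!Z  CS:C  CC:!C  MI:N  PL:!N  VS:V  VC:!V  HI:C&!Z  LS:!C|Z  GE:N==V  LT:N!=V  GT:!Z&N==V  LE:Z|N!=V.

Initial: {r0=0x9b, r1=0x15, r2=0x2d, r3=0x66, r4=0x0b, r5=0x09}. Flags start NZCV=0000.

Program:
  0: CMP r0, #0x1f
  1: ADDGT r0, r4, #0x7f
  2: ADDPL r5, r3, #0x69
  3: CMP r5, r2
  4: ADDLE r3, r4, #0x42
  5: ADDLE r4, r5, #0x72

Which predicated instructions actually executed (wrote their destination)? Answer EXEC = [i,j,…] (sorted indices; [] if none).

EXEC = [2,4,5]

0: ✓ CMP  NZCV=0011
1: · ADDGT
2: ✓ ADDPL  r5←0xcf
3: ✓ CMP  NZCV=1010
4: ✓ ADDLE  r3←0x4d
5: ✓ ADDLE  r4←0x41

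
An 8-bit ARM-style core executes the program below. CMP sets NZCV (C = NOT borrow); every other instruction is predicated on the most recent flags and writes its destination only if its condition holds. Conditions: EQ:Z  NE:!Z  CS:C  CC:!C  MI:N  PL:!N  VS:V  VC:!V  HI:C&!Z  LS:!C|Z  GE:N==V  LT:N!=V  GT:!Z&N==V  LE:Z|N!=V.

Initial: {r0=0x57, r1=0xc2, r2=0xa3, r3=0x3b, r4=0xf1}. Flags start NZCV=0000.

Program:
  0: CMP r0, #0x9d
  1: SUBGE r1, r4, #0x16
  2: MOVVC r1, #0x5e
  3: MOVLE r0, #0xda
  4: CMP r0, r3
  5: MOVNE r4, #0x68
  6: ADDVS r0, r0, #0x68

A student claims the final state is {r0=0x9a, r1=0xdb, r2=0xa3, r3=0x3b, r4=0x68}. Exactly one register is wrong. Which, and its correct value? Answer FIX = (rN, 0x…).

FIX = (r0, 0x57)

[0] flags=1001 → (cmp)
[1] flags=1001 GE?T → r1=0xdb
[2] flags=1001 VC?F → skip
[3] flags=1001 LE?F → skip
[4] flags=0010 → (cmp)
[5] flags=0010 NE?T → r4=0x68
[6] flags=0010 VS?F → skip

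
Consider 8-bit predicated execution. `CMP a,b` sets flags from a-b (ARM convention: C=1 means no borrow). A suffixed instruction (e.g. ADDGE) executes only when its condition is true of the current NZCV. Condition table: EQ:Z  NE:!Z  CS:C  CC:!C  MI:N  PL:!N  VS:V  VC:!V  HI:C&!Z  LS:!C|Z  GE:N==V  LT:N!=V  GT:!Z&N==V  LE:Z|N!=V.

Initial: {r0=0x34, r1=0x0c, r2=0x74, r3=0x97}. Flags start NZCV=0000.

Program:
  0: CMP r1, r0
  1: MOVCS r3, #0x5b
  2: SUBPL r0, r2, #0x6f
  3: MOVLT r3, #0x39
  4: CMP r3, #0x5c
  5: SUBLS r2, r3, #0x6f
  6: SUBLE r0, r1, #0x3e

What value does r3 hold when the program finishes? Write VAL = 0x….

VAL = 0x39

[0] flags=1000 → (cmp)
[1] flags=1000 CS?F → skip
[2] flags=1000 PL?F → skip
[3] flags=1000 LT?T → r3=0x39
[4] flags=1000 → (cmp)
[5] flags=1000 LS?T → r2=0xca
[6] flags=1000 LE?T → r0=0xce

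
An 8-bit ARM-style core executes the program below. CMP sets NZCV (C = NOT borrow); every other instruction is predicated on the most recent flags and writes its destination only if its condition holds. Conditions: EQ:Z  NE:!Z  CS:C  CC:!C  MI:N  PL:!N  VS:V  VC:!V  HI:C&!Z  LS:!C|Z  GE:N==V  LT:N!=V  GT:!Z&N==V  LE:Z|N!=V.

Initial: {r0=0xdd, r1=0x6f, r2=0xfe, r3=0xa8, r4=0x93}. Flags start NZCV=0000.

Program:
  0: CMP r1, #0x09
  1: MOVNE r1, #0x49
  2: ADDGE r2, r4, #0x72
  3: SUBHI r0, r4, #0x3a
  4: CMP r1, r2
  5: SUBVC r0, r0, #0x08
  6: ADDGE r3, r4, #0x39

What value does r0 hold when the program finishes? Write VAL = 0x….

0: ✓ CMP  NZCV=0010
1: ✓ MOVNE  r1←0x49
2: ✓ ADDGE  r2←0x05
3: ✓ SUBHI  r0←0x59
4: ✓ CMP  NZCV=0010
5: ✓ SUBVC  r0←0x51
6: ✓ ADDGE  r3←0xcc

VAL = 0x51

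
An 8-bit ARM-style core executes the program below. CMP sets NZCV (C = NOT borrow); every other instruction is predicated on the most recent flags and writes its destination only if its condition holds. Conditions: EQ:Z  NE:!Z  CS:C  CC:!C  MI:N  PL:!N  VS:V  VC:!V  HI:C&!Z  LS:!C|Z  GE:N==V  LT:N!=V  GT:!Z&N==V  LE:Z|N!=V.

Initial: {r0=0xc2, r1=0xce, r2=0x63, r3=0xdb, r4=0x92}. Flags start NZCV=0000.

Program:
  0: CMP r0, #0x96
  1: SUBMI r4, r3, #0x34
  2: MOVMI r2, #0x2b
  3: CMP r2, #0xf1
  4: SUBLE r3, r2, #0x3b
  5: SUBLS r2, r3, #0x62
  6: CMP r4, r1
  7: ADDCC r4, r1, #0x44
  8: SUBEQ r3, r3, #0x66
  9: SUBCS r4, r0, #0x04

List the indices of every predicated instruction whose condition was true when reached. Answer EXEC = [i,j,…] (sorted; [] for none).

[0] flags=0010 → (cmp)
[1] flags=0010 MI?F → skip
[2] flags=0010 MI?F → skip
[3] flags=0000 → (cmp)
[4] flags=0000 LE?F → skip
[5] flags=0000 LS?T → r2=0x79
[6] flags=1000 → (cmp)
[7] flags=1000 CC?T → r4=0x12
[8] flags=1000 EQ?F → skip
[9] flags=1000 CS?F → skip

EXEC = [5,7]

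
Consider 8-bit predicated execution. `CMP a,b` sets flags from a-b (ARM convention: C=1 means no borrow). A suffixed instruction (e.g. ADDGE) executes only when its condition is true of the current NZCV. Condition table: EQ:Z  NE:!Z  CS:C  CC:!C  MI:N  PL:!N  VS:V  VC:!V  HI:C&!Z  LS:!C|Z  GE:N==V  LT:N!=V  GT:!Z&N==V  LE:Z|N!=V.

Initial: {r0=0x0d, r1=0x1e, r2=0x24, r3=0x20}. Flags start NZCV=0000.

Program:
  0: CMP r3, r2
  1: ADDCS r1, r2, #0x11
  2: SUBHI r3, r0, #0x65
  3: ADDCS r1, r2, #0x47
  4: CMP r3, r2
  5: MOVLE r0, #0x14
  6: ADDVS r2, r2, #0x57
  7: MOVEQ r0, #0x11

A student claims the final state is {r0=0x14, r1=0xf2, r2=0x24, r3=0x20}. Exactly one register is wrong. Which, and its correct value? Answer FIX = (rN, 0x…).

[0] flags=1000 → (cmp)
[1] flags=1000 CS?F → skip
[2] flags=1000 HI?F → skip
[3] flags=1000 CS?F → skip
[4] flags=1000 → (cmp)
[5] flags=1000 LE?T → r0=0x14
[6] flags=1000 VS?F → skip
[7] flags=1000 EQ?F → skip

FIX = (r1, 0x1e)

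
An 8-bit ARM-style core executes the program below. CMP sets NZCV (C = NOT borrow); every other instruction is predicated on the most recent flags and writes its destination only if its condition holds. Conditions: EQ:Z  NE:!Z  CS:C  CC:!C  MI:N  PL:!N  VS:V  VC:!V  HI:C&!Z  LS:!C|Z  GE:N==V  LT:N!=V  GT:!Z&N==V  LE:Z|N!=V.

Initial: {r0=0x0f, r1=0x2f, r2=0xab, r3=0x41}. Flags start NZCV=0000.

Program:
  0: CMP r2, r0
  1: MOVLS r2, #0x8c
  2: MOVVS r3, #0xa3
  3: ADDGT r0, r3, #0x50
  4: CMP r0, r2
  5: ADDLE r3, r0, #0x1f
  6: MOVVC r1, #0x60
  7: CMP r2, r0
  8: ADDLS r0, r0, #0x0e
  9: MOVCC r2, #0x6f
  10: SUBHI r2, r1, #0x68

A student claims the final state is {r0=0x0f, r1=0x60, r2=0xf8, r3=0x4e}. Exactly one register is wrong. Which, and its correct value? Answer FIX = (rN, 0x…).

FIX = (r3, 0x41)

0: ✓ CMP  NZCV=1010
1: · MOVLS
2: · MOVVS
3: · ADDGT
4: ✓ CMP  NZCV=0000
5: · ADDLE
6: ✓ MOVVC  r1←0x60
7: ✓ CMP  NZCV=1010
8: · ADDLS
9: · MOVCC
10: ✓ SUBHI  r2←0xf8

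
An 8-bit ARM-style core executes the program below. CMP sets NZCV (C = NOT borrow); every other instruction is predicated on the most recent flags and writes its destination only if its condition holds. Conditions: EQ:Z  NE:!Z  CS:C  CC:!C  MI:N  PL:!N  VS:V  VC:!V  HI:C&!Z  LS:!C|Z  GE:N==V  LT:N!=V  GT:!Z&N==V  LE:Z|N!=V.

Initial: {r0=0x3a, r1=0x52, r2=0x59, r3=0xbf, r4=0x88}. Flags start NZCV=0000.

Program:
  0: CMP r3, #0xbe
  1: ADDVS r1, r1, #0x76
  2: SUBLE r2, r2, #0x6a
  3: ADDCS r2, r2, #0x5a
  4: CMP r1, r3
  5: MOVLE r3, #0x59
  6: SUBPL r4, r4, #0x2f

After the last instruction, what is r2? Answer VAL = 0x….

VAL = 0xb3

0: ✓ CMP  NZCV=0010
1: · ADDVS
2: · SUBLE
3: ✓ ADDCS  r2←0xb3
4: ✓ CMP  NZCV=1001
5: · MOVLE
6: · SUBPL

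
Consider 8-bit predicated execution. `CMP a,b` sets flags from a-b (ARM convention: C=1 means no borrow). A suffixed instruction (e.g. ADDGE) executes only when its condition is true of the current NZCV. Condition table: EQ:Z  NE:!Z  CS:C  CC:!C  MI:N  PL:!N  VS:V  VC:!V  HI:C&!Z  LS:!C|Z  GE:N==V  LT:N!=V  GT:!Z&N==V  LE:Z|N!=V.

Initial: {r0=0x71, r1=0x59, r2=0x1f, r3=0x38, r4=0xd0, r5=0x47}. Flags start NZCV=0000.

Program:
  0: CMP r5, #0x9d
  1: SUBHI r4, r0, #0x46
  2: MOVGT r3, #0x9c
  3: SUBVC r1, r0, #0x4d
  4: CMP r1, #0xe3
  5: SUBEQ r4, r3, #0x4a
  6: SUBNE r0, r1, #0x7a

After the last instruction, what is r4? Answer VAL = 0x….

[0] flags=1001 → (cmp)
[1] flags=1001 HI?F → skip
[2] flags=1001 GT?T → r3=0x9c
[3] flags=1001 VC?F → skip
[4] flags=0000 → (cmp)
[5] flags=0000 EQ?F → skip
[6] flags=0000 NE?T → r0=0xdf

VAL = 0xd0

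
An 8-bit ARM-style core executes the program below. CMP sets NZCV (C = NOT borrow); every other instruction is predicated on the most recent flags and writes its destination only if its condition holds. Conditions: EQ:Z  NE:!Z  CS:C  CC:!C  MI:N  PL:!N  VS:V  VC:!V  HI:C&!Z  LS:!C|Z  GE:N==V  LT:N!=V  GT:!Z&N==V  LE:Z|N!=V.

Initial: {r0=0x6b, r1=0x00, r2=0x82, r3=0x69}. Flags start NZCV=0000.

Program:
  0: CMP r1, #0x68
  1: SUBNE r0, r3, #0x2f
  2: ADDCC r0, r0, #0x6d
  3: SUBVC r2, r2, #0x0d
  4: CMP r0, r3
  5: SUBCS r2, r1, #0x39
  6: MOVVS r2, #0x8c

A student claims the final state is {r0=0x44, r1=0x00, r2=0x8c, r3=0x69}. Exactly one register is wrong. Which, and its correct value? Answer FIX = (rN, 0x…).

FIX = (r0, 0xa7)

0: ✓ CMP  NZCV=1000
1: ✓ SUBNE  r0←0x3a
2: ✓ ADDCC  r0←0xa7
3: ✓ SUBVC  r2←0x75
4: ✓ CMP  NZCV=0011
5: ✓ SUBCS  r2←0xc7
6: ✓ MOVVS  r2←0x8c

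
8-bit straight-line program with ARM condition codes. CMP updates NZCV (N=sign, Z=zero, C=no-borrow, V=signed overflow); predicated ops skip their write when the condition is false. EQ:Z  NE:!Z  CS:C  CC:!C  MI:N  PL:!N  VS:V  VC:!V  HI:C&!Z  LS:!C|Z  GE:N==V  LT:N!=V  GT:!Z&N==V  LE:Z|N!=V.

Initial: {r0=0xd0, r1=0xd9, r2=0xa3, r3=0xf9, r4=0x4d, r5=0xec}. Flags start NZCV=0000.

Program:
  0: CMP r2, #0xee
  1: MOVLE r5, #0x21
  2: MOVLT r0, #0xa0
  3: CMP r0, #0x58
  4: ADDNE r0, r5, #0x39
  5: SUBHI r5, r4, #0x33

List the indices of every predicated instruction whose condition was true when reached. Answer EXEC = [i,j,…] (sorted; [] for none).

EXEC = [1,2,4,5]

0: ✓ CMP  NZCV=1000
1: ✓ MOVLE  r5←0x21
2: ✓ MOVLT  r0←0xa0
3: ✓ CMP  NZCV=0011
4: ✓ ADDNE  r0←0x5a
5: ✓ SUBHI  r5←0x1a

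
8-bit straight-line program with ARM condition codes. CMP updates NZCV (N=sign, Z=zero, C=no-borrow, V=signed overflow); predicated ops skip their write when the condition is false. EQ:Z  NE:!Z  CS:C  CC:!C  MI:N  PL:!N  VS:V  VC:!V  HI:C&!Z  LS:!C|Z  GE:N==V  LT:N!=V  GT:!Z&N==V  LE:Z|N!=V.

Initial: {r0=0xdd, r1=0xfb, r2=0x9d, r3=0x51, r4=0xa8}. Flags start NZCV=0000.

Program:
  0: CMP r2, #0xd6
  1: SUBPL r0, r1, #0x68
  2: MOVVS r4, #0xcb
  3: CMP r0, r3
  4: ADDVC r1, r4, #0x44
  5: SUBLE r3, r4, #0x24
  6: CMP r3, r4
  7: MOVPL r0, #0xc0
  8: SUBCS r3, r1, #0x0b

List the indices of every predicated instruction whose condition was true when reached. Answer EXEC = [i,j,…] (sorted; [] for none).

[0] flags=1000 → (cmp)
[1] flags=1000 PL?F → skip
[2] flags=1000 VS?F → skip
[3] flags=1010 → (cmp)
[4] flags=1010 VC?T → r1=0xec
[5] flags=1010 LE?T → r3=0x84
[6] flags=1000 → (cmp)
[7] flags=1000 PL?F → skip
[8] flags=1000 CS?F → skip

EXEC = [4,5]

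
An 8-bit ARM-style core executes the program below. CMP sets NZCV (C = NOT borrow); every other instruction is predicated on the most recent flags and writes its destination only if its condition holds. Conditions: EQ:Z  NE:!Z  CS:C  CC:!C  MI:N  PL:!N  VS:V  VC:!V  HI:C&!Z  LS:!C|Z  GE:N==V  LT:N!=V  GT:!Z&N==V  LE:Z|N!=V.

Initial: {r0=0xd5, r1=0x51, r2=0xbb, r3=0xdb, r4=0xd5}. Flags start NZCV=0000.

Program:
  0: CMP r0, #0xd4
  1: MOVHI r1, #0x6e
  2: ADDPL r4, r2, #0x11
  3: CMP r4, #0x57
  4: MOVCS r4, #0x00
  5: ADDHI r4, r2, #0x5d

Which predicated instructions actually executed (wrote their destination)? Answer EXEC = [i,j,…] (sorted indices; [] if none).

0: ✓ CMP  NZCV=0010
1: ✓ MOVHI  r1←0x6e
2: ✓ ADDPL  r4←0xcc
3: ✓ CMP  NZCV=0011
4: ✓ MOVCS  r4←0x00
5: ✓ ADDHI  r4←0x18

EXEC = [1,2,4,5]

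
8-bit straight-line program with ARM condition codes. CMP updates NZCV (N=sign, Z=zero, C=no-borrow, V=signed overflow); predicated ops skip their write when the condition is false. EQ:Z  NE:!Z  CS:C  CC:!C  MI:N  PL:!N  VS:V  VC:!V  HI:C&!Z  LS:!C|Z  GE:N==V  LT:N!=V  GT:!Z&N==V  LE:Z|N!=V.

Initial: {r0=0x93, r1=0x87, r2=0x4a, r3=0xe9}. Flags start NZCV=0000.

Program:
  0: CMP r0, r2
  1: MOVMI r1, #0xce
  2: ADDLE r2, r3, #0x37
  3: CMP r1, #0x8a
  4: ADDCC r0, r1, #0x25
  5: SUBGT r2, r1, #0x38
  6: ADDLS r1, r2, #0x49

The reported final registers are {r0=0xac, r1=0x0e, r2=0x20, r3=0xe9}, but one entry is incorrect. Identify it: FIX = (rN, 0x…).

FIX = (r1, 0x69)

0: ✓ CMP  NZCV=0011
1: · MOVMI
2: ✓ ADDLE  r2←0x20
3: ✓ CMP  NZCV=1000
4: ✓ ADDCC  r0←0xac
5: · SUBGT
6: ✓ ADDLS  r1←0x69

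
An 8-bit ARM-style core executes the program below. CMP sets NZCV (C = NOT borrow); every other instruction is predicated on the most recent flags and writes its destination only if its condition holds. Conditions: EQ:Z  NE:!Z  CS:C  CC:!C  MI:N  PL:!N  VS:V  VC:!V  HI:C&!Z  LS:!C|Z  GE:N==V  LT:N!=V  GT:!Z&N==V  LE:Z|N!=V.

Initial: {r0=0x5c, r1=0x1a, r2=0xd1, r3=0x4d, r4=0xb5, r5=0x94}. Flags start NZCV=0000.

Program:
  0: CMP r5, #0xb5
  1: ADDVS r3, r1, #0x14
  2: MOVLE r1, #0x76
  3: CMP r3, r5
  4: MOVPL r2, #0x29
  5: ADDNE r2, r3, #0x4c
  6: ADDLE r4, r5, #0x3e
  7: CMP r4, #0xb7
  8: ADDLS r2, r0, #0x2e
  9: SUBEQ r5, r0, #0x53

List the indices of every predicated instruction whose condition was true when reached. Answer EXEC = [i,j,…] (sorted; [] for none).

[0] flags=1000 → (cmp)
[1] flags=1000 VS?F → skip
[2] flags=1000 LE?T → r1=0x76
[3] flags=1001 → (cmp)
[4] flags=1001 PL?F → skip
[5] flags=1001 NE?T → r2=0x99
[6] flags=1001 LE?F → skip
[7] flags=1000 → (cmp)
[8] flags=1000 LS?T → r2=0x8a
[9] flags=1000 EQ?F → skip

EXEC = [2,5,8]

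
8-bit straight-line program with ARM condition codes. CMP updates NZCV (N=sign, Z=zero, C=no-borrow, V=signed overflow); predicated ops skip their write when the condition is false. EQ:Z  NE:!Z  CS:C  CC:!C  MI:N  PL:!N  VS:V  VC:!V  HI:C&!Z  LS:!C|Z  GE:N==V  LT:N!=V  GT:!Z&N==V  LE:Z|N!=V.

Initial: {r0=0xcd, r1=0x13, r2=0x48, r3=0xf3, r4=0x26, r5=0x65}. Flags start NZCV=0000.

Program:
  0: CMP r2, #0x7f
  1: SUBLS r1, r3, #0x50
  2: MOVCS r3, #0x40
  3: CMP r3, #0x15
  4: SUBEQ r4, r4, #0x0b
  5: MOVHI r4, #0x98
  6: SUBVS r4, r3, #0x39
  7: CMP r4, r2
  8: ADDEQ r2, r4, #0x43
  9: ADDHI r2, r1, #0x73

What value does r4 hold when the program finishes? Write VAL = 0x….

[0] flags=1000 → (cmp)
[1] flags=1000 LS?T → r1=0xa3
[2] flags=1000 CS?F → skip
[3] flags=1010 → (cmp)
[4] flags=1010 EQ?F → skip
[5] flags=1010 HI?T → r4=0x98
[6] flags=1010 VS?F → skip
[7] flags=0011 → (cmp)
[8] flags=0011 EQ?F → skip
[9] flags=0011 HI?T → r2=0x16

VAL = 0x98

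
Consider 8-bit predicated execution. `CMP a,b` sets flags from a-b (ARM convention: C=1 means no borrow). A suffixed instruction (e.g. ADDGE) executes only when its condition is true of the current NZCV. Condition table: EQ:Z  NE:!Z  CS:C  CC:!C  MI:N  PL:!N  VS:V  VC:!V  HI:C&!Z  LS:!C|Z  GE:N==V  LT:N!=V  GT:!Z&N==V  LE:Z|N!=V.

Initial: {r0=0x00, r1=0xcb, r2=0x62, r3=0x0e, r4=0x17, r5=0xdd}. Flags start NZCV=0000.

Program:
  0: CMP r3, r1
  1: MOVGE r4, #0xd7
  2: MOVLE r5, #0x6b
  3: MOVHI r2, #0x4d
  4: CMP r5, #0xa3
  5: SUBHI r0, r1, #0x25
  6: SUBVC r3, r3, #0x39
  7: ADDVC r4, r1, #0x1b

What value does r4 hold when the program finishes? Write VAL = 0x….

VAL = 0xe6

[0] flags=0000 → (cmp)
[1] flags=0000 GE?T → r4=0xd7
[2] flags=0000 LE?F → skip
[3] flags=0000 HI?F → skip
[4] flags=0010 → (cmp)
[5] flags=0010 HI?T → r0=0xa6
[6] flags=0010 VC?T → r3=0xd5
[7] flags=0010 VC?T → r4=0xe6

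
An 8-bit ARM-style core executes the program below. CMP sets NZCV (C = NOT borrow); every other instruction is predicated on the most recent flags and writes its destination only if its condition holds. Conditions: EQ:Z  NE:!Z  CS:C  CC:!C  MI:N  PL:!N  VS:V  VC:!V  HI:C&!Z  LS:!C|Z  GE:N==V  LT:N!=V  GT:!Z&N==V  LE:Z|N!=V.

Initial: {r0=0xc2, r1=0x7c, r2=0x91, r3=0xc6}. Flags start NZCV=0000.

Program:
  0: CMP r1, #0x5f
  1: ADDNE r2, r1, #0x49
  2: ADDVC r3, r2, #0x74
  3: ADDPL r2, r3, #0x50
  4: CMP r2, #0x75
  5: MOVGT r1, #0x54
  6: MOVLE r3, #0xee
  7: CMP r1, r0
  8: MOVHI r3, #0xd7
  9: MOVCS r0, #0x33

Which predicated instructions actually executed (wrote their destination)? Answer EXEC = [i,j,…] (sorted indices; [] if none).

EXEC = [1,2,3,6]

[0] flags=0010 → (cmp)
[1] flags=0010 NE?T → r2=0xc5
[2] flags=0010 VC?T → r3=0x39
[3] flags=0010 PL?T → r2=0x89
[4] flags=0011 → (cmp)
[5] flags=0011 GT?F → skip
[6] flags=0011 LE?T → r3=0xee
[7] flags=1001 → (cmp)
[8] flags=1001 HI?F → skip
[9] flags=1001 CS?F → skip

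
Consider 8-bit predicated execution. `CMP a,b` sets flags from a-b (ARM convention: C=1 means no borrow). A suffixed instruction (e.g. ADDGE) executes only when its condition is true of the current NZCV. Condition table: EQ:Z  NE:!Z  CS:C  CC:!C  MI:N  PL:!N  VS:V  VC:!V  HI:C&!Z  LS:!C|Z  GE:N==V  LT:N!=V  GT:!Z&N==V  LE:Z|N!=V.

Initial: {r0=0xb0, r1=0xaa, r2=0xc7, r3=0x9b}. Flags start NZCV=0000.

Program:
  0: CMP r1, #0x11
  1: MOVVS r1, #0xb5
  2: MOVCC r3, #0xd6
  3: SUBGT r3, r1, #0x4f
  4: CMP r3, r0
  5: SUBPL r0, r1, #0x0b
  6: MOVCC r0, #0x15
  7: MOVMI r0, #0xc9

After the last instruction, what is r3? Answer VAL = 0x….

0: ✓ CMP  NZCV=1010
1: · MOVVS
2: · MOVCC
3: · SUBGT
4: ✓ CMP  NZCV=1000
5: · SUBPL
6: ✓ MOVCC  r0←0x15
7: ✓ MOVMI  r0←0xc9

VAL = 0x9b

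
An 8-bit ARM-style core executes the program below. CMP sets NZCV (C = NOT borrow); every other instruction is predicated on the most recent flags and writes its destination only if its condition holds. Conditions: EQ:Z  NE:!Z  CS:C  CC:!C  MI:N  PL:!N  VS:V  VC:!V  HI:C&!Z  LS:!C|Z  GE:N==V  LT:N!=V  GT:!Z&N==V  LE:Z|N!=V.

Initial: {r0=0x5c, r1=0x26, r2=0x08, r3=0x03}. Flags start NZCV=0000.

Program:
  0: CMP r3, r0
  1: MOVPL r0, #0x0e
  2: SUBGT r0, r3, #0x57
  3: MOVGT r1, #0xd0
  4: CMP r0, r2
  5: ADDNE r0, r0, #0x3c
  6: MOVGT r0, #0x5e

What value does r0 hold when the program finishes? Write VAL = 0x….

0: ✓ CMP  NZCV=1000
1: · MOVPL
2: · SUBGT
3: · MOVGT
4: ✓ CMP  NZCV=0010
5: ✓ ADDNE  r0←0x98
6: ✓ MOVGT  r0←0x5e

VAL = 0x5e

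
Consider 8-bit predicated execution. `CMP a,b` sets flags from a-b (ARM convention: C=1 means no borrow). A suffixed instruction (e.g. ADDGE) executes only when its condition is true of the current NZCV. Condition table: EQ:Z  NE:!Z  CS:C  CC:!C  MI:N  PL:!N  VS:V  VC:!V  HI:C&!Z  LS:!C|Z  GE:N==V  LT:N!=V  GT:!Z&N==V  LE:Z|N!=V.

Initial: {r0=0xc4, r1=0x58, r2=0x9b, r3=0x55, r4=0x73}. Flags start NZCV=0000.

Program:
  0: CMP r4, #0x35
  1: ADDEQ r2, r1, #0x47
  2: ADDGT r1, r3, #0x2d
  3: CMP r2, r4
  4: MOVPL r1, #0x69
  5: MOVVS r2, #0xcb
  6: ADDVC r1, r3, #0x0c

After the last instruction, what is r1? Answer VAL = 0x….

VAL = 0x69

[0] flags=0010 → (cmp)
[1] flags=0010 EQ?F → skip
[2] flags=0010 GT?T → r1=0x82
[3] flags=0011 → (cmp)
[4] flags=0011 PL?T → r1=0x69
[5] flags=0011 VS?T → r2=0xcb
[6] flags=0011 VC?F → skip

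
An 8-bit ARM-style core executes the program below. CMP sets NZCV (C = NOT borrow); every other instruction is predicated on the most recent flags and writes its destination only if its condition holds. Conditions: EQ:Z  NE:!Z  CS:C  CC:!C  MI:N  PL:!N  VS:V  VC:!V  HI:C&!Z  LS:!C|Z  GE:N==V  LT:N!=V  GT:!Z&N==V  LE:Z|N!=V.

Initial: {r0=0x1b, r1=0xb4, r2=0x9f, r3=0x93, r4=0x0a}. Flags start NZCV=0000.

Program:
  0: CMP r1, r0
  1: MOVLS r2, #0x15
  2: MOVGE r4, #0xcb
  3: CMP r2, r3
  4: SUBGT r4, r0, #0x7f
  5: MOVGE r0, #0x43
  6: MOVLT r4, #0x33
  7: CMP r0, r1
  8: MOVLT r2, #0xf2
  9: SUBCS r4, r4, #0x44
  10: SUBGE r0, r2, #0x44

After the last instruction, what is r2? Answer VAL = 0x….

0: ✓ CMP  NZCV=1010
1: · MOVLS
2: · MOVGE
3: ✓ CMP  NZCV=0010
4: ✓ SUBGT  r4←0x9c
5: ✓ MOVGE  r0←0x43
6: · MOVLT
7: ✓ CMP  NZCV=1001
8: · MOVLT
9: · SUBCS
10: ✓ SUBGE  r0←0x5b

VAL = 0x9f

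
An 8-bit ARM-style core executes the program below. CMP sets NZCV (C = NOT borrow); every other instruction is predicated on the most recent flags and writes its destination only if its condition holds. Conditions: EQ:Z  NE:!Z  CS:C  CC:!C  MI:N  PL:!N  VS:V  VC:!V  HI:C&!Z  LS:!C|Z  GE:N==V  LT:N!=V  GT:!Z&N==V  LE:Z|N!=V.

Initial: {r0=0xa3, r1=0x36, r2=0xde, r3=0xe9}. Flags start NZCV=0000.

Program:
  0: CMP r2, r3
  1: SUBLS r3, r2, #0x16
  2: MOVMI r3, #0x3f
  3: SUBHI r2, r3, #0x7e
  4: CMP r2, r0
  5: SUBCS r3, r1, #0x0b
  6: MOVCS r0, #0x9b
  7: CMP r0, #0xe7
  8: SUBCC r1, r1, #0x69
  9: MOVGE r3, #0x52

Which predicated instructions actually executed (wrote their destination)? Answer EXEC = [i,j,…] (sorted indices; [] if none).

[0] flags=1000 → (cmp)
[1] flags=1000 LS?T → r3=0xc8
[2] flags=1000 MI?T → r3=0x3f
[3] flags=1000 HI?F → skip
[4] flags=0010 → (cmp)
[5] flags=0010 CS?T → r3=0x2b
[6] flags=0010 CS?T → r0=0x9b
[7] flags=1000 → (cmp)
[8] flags=1000 CC?T → r1=0xcd
[9] flags=1000 GE?F → skip

EXEC = [1,2,5,6,8]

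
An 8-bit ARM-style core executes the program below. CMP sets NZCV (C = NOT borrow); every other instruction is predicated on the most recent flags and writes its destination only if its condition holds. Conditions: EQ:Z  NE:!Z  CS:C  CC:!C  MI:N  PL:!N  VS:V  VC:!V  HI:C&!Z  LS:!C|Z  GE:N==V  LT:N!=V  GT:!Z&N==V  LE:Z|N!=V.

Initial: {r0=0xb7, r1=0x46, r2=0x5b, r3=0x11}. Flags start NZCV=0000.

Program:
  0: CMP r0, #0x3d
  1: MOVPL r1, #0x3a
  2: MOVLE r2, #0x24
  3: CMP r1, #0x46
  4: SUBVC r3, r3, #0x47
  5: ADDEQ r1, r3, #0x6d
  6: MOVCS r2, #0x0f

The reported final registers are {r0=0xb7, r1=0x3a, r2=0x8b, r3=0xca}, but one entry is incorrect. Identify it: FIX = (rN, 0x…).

0: ✓ CMP  NZCV=0011
1: ✓ MOVPL  r1←0x3a
2: ✓ MOVLE  r2←0x24
3: ✓ CMP  NZCV=1000
4: ✓ SUBVC  r3←0xca
5: · ADDEQ
6: · MOVCS

FIX = (r2, 0x24)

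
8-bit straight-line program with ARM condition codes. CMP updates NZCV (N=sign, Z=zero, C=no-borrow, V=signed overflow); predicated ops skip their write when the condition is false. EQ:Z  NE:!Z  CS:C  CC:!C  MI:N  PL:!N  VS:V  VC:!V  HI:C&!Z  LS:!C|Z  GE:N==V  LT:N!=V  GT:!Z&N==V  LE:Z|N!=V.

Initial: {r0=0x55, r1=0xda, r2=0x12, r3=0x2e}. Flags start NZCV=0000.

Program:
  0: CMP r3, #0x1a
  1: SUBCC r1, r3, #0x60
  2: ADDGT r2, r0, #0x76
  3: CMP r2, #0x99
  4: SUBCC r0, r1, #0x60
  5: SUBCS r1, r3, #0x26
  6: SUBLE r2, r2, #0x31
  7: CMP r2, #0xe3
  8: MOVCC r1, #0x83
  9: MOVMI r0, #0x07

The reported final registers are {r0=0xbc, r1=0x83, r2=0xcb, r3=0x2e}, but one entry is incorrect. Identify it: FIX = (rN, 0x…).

[0] flags=0010 → (cmp)
[1] flags=0010 CC?F → skip
[2] flags=0010 GT?T → r2=0xcb
[3] flags=0010 → (cmp)
[4] flags=0010 CC?F → skip
[5] flags=0010 CS?T → r1=0x08
[6] flags=0010 LE?F → skip
[7] flags=1000 → (cmp)
[8] flags=1000 CC?T → r1=0x83
[9] flags=1000 MI?T → r0=0x07

FIX = (r0, 0x07)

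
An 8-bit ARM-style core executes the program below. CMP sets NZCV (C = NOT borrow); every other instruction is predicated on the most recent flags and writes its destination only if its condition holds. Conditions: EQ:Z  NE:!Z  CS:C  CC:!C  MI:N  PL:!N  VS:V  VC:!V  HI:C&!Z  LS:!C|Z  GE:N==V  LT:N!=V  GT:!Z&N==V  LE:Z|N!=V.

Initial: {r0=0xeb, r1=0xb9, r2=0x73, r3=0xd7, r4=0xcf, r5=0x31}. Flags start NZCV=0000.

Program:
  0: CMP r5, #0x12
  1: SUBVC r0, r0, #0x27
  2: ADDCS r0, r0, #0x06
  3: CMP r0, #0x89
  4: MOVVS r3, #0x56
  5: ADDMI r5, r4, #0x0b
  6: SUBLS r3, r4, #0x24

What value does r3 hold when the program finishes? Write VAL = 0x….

0: ✓ CMP  NZCV=0010
1: ✓ SUBVC  r0←0xc4
2: ✓ ADDCS  r0←0xca
3: ✓ CMP  NZCV=0010
4: · MOVVS
5: · ADDMI
6: · SUBLS

VAL = 0xd7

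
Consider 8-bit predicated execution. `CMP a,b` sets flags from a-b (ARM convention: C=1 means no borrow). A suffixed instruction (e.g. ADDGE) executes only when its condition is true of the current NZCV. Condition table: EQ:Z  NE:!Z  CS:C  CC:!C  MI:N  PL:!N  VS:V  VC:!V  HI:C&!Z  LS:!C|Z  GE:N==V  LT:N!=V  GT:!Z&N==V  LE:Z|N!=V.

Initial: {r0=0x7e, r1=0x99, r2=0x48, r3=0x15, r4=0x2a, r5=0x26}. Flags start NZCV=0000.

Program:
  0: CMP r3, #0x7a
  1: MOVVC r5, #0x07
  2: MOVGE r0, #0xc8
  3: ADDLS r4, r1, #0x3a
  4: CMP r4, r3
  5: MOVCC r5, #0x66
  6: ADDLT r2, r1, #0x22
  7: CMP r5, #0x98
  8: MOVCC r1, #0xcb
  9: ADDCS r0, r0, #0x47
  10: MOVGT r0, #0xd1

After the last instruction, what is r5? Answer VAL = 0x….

VAL = 0x07

0: ✓ CMP  NZCV=1000
1: ✓ MOVVC  r5←0x07
2: · MOVGE
3: ✓ ADDLS  r4←0xd3
4: ✓ CMP  NZCV=1010
5: · MOVCC
6: ✓ ADDLT  r2←0xbb
7: ✓ CMP  NZCV=0000
8: ✓ MOVCC  r1←0xcb
9: · ADDCS
10: ✓ MOVGT  r0←0xd1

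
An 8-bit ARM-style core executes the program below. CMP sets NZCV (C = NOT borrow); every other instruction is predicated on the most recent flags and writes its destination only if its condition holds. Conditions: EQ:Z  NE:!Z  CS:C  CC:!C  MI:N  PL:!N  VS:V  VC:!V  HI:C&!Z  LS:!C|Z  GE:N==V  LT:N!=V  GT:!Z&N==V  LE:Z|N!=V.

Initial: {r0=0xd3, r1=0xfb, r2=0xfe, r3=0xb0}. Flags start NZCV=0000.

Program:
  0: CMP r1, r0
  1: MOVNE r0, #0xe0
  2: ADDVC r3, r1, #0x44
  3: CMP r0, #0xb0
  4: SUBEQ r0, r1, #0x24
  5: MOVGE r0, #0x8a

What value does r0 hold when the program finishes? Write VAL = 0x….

0: ✓ CMP  NZCV=0010
1: ✓ MOVNE  r0←0xe0
2: ✓ ADDVC  r3←0x3f
3: ✓ CMP  NZCV=0010
4: · SUBEQ
5: ✓ MOVGE  r0←0x8a

VAL = 0x8a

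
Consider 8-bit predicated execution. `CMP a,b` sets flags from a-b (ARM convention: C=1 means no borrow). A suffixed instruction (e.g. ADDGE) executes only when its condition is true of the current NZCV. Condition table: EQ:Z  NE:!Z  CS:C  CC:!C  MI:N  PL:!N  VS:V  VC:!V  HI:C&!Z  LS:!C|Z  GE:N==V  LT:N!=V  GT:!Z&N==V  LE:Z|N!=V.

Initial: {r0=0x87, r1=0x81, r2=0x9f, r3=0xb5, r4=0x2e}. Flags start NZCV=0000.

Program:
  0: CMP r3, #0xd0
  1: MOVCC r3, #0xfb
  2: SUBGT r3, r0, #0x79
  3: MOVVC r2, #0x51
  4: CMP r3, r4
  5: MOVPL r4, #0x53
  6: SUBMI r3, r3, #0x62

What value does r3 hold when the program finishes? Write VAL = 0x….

[0] flags=1000 → (cmp)
[1] flags=1000 CC?T → r3=0xfb
[2] flags=1000 GT?F → skip
[3] flags=1000 VC?T → r2=0x51
[4] flags=1010 → (cmp)
[5] flags=1010 PL?F → skip
[6] flags=1010 MI?T → r3=0x99

VAL = 0x99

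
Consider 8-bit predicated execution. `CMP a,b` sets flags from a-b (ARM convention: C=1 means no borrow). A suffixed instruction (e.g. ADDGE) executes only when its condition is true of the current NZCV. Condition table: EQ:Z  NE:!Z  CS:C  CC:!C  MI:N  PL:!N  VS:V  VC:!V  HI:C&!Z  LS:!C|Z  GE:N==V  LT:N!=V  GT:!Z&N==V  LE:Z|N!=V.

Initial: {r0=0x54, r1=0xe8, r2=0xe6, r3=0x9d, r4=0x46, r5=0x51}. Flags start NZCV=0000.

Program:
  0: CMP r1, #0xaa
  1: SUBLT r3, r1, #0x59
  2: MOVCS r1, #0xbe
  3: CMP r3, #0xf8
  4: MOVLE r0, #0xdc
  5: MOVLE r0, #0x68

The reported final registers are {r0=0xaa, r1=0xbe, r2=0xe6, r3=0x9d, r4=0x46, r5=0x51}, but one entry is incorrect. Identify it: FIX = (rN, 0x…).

0: ✓ CMP  NZCV=0010
1: · SUBLT
2: ✓ MOVCS  r1←0xbe
3: ✓ CMP  NZCV=1000
4: ✓ MOVLE  r0←0xdc
5: ✓ MOVLE  r0←0x68

FIX = (r0, 0x68)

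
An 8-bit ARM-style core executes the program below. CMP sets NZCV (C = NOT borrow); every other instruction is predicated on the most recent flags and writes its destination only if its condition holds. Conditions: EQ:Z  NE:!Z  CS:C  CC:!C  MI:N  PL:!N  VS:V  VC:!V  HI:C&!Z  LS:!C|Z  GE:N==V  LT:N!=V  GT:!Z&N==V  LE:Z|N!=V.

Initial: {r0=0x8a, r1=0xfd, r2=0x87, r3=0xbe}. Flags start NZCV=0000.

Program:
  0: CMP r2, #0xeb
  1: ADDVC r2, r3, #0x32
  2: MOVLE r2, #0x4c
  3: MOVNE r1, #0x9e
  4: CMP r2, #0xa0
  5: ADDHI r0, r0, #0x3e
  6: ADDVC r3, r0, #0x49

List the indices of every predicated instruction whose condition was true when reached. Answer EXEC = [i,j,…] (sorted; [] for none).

[0] flags=1000 → (cmp)
[1] flags=1000 VC?T → r2=0xf0
[2] flags=1000 LE?T → r2=0x4c
[3] flags=1000 NE?T → r1=0x9e
[4] flags=1001 → (cmp)
[5] flags=1001 HI?F → skip
[6] flags=1001 VC?F → skip

EXEC = [1,2,3]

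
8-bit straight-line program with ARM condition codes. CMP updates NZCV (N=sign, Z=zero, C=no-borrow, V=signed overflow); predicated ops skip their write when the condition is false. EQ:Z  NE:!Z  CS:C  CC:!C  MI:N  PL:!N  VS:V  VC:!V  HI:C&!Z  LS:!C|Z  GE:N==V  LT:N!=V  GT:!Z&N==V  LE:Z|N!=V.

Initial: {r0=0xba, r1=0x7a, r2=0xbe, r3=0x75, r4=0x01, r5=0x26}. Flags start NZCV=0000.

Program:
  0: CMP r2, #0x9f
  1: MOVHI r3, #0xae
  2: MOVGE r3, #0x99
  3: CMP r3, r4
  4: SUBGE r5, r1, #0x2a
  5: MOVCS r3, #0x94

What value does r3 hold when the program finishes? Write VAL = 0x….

VAL = 0x94

0: ✓ CMP  NZCV=0010
1: ✓ MOVHI  r3←0xae
2: ✓ MOVGE  r3←0x99
3: ✓ CMP  NZCV=1010
4: · SUBGE
5: ✓ MOVCS  r3←0x94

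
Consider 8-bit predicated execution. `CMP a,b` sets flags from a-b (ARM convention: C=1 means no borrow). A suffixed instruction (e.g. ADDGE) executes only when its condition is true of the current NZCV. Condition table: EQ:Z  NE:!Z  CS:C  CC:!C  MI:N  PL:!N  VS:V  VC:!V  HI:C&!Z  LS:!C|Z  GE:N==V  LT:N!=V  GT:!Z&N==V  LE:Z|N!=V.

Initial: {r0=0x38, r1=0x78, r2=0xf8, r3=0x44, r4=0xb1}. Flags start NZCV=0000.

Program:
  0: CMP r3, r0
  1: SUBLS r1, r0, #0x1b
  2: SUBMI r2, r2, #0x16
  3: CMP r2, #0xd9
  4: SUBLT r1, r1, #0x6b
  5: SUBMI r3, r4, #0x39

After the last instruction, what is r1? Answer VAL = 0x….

VAL = 0x78

0: ✓ CMP  NZCV=0010
1: · SUBLS
2: · SUBMI
3: ✓ CMP  NZCV=0010
4: · SUBLT
5: · SUBMI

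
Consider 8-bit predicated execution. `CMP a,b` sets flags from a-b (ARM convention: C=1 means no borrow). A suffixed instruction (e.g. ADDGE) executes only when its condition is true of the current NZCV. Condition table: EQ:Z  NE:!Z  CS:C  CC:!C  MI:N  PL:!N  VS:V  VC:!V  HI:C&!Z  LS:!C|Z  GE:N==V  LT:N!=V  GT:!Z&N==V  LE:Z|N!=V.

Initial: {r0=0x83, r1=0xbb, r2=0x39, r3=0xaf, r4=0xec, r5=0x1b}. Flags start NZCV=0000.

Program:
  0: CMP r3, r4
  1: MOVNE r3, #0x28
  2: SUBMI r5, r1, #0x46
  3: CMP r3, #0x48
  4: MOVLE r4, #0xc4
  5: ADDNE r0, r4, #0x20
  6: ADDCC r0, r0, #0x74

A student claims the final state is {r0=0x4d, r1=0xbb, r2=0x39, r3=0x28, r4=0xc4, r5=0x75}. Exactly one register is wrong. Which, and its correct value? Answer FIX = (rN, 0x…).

0: ✓ CMP  NZCV=1000
1: ✓ MOVNE  r3←0x28
2: ✓ SUBMI  r5←0x75
3: ✓ CMP  NZCV=1000
4: ✓ MOVLE  r4←0xc4
5: ✓ ADDNE  r0←0xe4
6: ✓ ADDCC  r0←0x58

FIX = (r0, 0x58)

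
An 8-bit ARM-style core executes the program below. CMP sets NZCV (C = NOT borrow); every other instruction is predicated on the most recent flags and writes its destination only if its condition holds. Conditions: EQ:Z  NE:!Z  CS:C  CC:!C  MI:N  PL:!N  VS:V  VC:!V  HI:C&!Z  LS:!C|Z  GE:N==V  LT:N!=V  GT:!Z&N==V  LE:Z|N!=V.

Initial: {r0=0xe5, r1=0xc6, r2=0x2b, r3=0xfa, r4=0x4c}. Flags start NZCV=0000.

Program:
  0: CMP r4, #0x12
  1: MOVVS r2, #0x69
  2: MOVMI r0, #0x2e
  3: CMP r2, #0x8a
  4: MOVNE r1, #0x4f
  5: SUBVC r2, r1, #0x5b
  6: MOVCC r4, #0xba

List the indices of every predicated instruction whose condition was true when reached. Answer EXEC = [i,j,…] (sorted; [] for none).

0: ✓ CMP  NZCV=0010
1: · MOVVS
2: · MOVMI
3: ✓ CMP  NZCV=1001
4: ✓ MOVNE  r1←0x4f
5: · SUBVC
6: ✓ MOVCC  r4←0xba

EXEC = [4,6]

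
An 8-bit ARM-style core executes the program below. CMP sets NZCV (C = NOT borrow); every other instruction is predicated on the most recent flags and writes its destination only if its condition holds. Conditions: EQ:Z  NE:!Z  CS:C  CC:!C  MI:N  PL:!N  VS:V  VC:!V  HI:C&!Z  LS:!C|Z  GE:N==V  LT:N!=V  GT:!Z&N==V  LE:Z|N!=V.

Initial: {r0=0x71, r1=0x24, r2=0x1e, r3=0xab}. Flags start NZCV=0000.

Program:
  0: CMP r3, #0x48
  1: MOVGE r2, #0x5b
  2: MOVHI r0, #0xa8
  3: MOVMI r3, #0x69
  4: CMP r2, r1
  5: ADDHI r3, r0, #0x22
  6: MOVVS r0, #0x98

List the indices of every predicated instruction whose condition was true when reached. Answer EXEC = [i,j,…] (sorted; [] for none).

EXEC = [2]

[0] flags=0011 → (cmp)
[1] flags=0011 GE?F → skip
[2] flags=0011 HI?T → r0=0xa8
[3] flags=0011 MI?F → skip
[4] flags=1000 → (cmp)
[5] flags=1000 HI?F → skip
[6] flags=1000 VS?F → skip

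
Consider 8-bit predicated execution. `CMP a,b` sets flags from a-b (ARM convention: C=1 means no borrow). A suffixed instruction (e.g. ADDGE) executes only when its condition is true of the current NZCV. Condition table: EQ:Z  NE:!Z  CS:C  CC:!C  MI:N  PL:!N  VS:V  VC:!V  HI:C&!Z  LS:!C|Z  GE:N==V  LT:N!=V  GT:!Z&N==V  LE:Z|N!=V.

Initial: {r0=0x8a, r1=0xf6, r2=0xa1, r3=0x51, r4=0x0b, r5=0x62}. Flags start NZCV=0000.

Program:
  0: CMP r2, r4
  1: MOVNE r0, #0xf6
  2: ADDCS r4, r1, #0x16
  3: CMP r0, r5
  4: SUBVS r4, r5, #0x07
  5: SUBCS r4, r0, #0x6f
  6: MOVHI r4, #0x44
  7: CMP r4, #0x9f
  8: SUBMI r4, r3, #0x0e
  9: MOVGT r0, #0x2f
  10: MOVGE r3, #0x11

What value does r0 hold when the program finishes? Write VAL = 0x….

VAL = 0x2f

[0] flags=1010 → (cmp)
[1] flags=1010 NE?T → r0=0xf6
[2] flags=1010 CS?T → r4=0x0c
[3] flags=1010 → (cmp)
[4] flags=1010 VS?F → skip
[5] flags=1010 CS?T → r4=0x87
[6] flags=1010 HI?T → r4=0x44
[7] flags=1001 → (cmp)
[8] flags=1001 MI?T → r4=0x43
[9] flags=1001 GT?T → r0=0x2f
[10] flags=1001 GE?T → r3=0x11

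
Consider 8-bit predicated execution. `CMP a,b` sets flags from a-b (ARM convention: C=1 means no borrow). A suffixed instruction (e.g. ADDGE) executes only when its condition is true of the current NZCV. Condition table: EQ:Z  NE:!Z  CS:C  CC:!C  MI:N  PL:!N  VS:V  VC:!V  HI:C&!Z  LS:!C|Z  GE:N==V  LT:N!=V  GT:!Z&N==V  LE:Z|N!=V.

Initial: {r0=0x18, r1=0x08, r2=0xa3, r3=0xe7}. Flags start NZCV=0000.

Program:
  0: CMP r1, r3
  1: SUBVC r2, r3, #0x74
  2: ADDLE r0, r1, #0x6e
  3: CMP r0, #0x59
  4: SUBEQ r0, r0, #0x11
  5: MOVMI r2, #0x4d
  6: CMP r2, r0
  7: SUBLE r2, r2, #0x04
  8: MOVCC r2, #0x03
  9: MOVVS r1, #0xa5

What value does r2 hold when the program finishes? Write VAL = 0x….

VAL = 0x4d

0: ✓ CMP  NZCV=0000
1: ✓ SUBVC  r2←0x73
2: · ADDLE
3: ✓ CMP  NZCV=1000
4: · SUBEQ
5: ✓ MOVMI  r2←0x4d
6: ✓ CMP  NZCV=0010
7: · SUBLE
8: · MOVCC
9: · MOVVS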